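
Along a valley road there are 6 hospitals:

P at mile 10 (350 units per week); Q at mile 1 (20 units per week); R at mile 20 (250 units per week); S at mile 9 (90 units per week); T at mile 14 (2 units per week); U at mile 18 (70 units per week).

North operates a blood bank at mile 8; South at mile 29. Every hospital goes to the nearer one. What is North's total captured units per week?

532

The indifferent point is the midpoint (8+29)/2 = 18.5; hospitals left of it (closer to North at 8) go to North, those right go to South.
  Q at 1 (w=20) → North
  S at 9 (w=90) → North
  P at 10 (w=350) → North
  T at 14 (w=2) → North
  U at 18 (w=70) → North
  R at 20 (w=250) → South
North captures 532; South captures 250.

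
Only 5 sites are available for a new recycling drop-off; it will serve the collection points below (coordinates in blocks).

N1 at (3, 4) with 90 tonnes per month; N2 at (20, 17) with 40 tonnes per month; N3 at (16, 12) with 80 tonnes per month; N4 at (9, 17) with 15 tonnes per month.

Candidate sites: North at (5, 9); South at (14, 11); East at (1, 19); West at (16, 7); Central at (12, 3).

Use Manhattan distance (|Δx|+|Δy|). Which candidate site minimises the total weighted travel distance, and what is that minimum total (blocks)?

Total weighted distance at each candidate:
  North (5, 9): total = 2850
  South (14, 11): total = 2505
  East (1, 19): total = 4280
  West (16, 7): total = 2655
  Central (12, 3): total = 3075
Minimum is at South with total 2505 blocks.

South, total 2505 blocks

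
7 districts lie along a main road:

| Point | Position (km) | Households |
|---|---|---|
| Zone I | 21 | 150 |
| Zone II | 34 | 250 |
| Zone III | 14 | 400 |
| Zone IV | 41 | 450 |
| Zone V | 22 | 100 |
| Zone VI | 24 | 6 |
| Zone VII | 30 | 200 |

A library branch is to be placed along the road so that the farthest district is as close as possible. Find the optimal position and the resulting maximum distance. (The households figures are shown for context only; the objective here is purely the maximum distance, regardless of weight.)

The 1-center on a line is the midpoint of the two extreme points: leftmost at 14, rightmost at 41.
Optimal location = (14 + 41)/2 = 27.5; maximum distance = (41 − 14)/2 = 13.5.

location 27.5, max distance 13.5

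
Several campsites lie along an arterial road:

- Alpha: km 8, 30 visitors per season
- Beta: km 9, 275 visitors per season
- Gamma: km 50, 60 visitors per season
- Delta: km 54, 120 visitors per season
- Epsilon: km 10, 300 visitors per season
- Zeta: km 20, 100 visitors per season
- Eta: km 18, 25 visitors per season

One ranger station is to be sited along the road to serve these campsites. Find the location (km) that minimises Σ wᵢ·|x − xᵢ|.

x = 10

For a sum of weighted absolute distances on a line, the optimum is the weighted median (not the mean). Total weight W = 910; half-weight = 455.
Sort by position and accumulate weight:
  km 8 (Alpha, w=30) → cum 30
  km 9 (Beta, w=275) → cum 305
  km 10 (Epsilon, w=300) → cum 605  ≥ 455 → median here
  km 18 (Eta, w=25) → cum 630
  km 20 (Zeta, w=100) → cum 730
  km 50 (Gamma, w=60) → cum 790
  km 54 (Delta, w=120) → cum 910
Optimal location: km 10.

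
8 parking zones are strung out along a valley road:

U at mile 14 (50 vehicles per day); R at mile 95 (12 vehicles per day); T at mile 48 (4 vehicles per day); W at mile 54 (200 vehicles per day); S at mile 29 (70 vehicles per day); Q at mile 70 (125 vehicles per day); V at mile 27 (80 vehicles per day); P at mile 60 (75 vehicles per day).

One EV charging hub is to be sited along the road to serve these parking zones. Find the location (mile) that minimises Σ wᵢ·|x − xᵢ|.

For a sum of weighted absolute distances on a line, the optimum is the weighted median (not the mean). Total weight W = 616; half-weight = 308.
Sort by position and accumulate weight:
  mile 14 (U, w=50) → cum 50
  mile 27 (V, w=80) → cum 130
  mile 29 (S, w=70) → cum 200
  mile 48 (T, w=4) → cum 204
  mile 54 (W, w=200) → cum 404  ≥ 308 → median here
  mile 60 (P, w=75) → cum 479
  mile 70 (Q, w=125) → cum 604
  mile 95 (R, w=12) → cum 616
Optimal location: mile 54.

x = 54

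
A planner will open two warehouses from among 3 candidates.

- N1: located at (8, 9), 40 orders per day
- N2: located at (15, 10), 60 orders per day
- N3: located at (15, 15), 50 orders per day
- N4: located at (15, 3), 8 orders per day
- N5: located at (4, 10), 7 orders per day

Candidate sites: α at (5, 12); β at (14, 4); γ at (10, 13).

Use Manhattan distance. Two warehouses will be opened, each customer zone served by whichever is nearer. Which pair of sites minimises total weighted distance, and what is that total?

Evaluate every pair (each demand assigned to the nearer of the two):
  {β, γ}: total = 1089
  {α, γ}: total = 1211
  {α, β}: total = 1297
Best pair: {β, γ} with total 1089.

{β, γ}, total 1089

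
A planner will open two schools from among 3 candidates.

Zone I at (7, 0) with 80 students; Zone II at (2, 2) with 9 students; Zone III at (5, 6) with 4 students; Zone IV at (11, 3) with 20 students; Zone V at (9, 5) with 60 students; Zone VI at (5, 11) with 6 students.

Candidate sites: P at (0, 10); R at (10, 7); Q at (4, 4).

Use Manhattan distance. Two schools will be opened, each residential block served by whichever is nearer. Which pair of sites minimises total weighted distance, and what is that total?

{R, Q}, total 936

Evaluate every pair (each demand assigned to the nearer of the two):
  {R, Q}: total = 936
  {P, Q}: total = 1164
  {P, R}: total = 1230
Best pair: {R, Q} with total 936.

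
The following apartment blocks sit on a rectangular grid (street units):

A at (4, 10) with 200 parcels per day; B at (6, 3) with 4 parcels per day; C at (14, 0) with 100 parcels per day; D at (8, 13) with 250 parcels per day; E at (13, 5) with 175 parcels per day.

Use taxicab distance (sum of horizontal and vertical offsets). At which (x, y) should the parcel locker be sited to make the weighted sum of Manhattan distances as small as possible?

Manhattan distance separates: Σwᵢ(|x−xᵢ|+|y−yᵢ|) = Σwᵢ|x−xᵢ| + Σwᵢ|y−yᵢ|, so x and y are optimised independently as 1-D weighted medians.
Total weight W = 729; half = 364.5.
x-coordinate, sorted with cumulative weight:
  x=4 (A, w=200) cum 200
  x=6 (B, w=4) cum 204
  x=8 (D, w=250) cum 454  ← median
  x=13 (E, w=175) cum 629
  x=14 (C, w=100) cum 729
⇒ x* = 8
y-coordinate, sorted with cumulative weight:
  y=0 (C, w=100) cum 100
  y=3 (B, w=4) cum 104
  y=5 (E, w=175) cum 279
  y=10 (A, w=200) cum 479  ← median
  y=13 (D, w=250) cum 729
⇒ y* = 10

(8, 10)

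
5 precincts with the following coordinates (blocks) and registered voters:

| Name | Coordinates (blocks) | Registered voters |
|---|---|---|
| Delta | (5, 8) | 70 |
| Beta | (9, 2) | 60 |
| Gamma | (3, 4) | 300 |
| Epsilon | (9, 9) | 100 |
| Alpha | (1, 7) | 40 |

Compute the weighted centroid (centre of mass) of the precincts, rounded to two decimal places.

The minimiser of Σwᵢ‖p−pᵢ‖² is the weighted centroid p* = (Σwᵢpᵢ)/(Σwᵢ).
Σwᵢ = 570.
Σwᵢxᵢ = 70·5 + 60·9 + 300·3 + 100·9 + 40·1 = 2730.
Σwᵢyᵢ = 70·8 + 60·2 + 300·4 + 100·9 + 40·7 = 3060.
x* = 2730/570 = 4.79, y* = 3060/570 = 5.37.

(4.79, 5.37)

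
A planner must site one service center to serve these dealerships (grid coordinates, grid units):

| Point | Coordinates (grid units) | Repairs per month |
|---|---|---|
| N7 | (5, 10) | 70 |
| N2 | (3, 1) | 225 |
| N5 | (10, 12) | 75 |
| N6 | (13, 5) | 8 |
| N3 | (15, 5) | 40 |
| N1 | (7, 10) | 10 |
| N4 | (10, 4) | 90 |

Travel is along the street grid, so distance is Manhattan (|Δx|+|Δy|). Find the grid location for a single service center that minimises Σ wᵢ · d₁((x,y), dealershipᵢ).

Manhattan distance separates: Σwᵢ(|x−xᵢ|+|y−yᵢ|) = Σwᵢ|x−xᵢ| + Σwᵢ|y−yᵢ|, so x and y are optimised independently as 1-D weighted medians.
Total weight W = 518; half = 259.
x-coordinate, sorted with cumulative weight:
  x=3 (N2, w=225) cum 225
  x=5 (N7, w=70) cum 295  ← median
  x=7 (N1, w=10) cum 305
  x=10 (N5, w=75) cum 380
  x=10 (N4, w=90) cum 470
  x=13 (N6, w=8) cum 478
  x=15 (N3, w=40) cum 518
⇒ x* = 5
y-coordinate, sorted with cumulative weight:
  y=1 (N2, w=225) cum 225
  y=4 (N4, w=90) cum 315  ← median
  y=5 (N6, w=8) cum 323
  y=5 (N3, w=40) cum 363
  y=10 (N7, w=70) cum 433
  y=10 (N1, w=10) cum 443
  y=12 (N5, w=75) cum 518
⇒ y* = 4

(5, 4)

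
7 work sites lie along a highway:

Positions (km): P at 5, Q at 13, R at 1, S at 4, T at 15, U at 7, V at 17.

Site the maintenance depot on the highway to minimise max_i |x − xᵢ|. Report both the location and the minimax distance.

The 1-center on a line is the midpoint of the two extreme points: leftmost at 1, rightmost at 17.
Optimal location = (1 + 17)/2 = 9; maximum distance = (17 − 1)/2 = 8.

location 9, max distance 8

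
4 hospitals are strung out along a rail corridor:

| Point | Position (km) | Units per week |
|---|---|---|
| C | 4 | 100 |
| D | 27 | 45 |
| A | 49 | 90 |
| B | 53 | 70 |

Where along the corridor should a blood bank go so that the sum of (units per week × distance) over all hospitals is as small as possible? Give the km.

x = 49

For a sum of weighted absolute distances on a line, the optimum is the weighted median (not the mean). Total weight W = 305; half-weight = 152.5.
Sort by position and accumulate weight:
  km 4 (C, w=100) → cum 100
  km 27 (D, w=45) → cum 145
  km 49 (A, w=90) → cum 235  ≥ 152.5 → median here
  km 53 (B, w=70) → cum 305
Optimal location: km 49.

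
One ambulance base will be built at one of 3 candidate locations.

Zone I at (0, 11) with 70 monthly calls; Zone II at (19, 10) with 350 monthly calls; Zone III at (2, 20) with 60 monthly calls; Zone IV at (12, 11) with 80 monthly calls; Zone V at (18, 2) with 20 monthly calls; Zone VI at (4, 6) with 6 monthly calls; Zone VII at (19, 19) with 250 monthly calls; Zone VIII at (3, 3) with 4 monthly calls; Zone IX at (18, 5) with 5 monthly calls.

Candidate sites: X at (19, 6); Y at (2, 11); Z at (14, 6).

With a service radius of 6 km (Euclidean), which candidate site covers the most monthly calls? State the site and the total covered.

X, covering 375

Coverage radius r = 6 km; a point is covered iff (Δx)²+(Δy)² ≤ 6² = 36.
  X (19, 6): covers {Zone II, Zone V, Zone IX} → 375
  Y (2, 11): covers {Zone I, Zone VI} → 76
  Z (14, 6): covers {Zone IV, Zone V, Zone IX} → 105
Maximum coverage at X: 375 monthly calls.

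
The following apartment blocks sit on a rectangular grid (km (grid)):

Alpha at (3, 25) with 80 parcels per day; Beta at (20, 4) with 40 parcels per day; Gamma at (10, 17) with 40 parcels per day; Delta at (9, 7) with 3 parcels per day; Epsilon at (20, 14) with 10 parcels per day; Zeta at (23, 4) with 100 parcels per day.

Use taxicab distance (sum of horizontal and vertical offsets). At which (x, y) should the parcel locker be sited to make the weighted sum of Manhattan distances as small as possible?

Manhattan distance separates: Σwᵢ(|x−xᵢ|+|y−yᵢ|) = Σwᵢ|x−xᵢ| + Σwᵢ|y−yᵢ|, so x and y are optimised independently as 1-D weighted medians.
Total weight W = 273; half = 136.5.
x-coordinate, sorted with cumulative weight:
  x=3 (Alpha, w=80) cum 80
  x=9 (Delta, w=3) cum 83
  x=10 (Gamma, w=40) cum 123
  x=20 (Beta, w=40) cum 163  ← median
  x=20 (Epsilon, w=10) cum 173
  x=23 (Zeta, w=100) cum 273
⇒ x* = 20
y-coordinate, sorted with cumulative weight:
  y=4 (Beta, w=40) cum 40
  y=4 (Zeta, w=100) cum 140  ← median
  y=7 (Delta, w=3) cum 143
  y=14 (Epsilon, w=10) cum 153
  y=17 (Gamma, w=40) cum 193
  y=25 (Alpha, w=80) cum 273
⇒ y* = 4

(20, 4)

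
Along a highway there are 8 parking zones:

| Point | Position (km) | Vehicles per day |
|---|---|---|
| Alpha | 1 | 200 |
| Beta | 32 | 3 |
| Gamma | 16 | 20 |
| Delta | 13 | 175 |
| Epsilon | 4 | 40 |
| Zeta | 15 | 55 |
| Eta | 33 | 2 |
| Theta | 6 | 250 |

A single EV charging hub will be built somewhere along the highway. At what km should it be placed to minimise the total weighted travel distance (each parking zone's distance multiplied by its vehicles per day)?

For a sum of weighted absolute distances on a line, the optimum is the weighted median (not the mean). Total weight W = 745; half-weight = 372.5.
Sort by position and accumulate weight:
  km 1 (Alpha, w=200) → cum 200
  km 4 (Epsilon, w=40) → cum 240
  km 6 (Theta, w=250) → cum 490  ≥ 372.5 → median here
  km 13 (Delta, w=175) → cum 665
  km 15 (Zeta, w=55) → cum 720
  km 16 (Gamma, w=20) → cum 740
  km 32 (Beta, w=3) → cum 743
  km 33 (Eta, w=2) → cum 745
Optimal location: km 6.

x = 6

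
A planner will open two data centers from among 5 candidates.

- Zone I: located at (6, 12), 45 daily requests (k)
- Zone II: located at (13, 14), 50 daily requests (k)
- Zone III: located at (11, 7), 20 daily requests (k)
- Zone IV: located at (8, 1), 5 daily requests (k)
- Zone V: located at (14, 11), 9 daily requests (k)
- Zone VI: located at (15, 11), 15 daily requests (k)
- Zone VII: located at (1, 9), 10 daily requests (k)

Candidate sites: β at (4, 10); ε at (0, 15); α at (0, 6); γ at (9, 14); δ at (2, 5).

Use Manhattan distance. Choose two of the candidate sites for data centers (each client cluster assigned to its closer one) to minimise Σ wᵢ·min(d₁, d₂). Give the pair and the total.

{β, γ}, total 872

Evaluate every pair (each demand assigned to the nearer of the two):
  {β, γ}: total = 872
  {γ, δ}: total = 912
  {α, γ}: total = 917
  {ε, γ}: total = 952
  {β, δ}: total = 1399
  {β, ε}: total = 1414
  {β, α}: total = 1414
  {ε, δ}: total = 1872
  {ε, α}: total = 1897
  {α, δ}: total = 2252
Best pair: {β, γ} with total 872.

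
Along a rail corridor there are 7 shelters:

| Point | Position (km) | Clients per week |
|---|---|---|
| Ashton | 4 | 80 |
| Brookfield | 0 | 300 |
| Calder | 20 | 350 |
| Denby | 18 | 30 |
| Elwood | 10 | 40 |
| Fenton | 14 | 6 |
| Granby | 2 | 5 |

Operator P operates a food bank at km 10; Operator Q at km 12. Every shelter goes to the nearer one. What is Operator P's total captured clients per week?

The indifferent point is the midpoint (10+12)/2 = 11; shelters left of it (closer to Operator P at 10) go to Operator P, those right go to Operator Q.
  Brookfield at 0 (w=300) → Operator P
  Granby at 2 (w=5) → Operator P
  Ashton at 4 (w=80) → Operator P
  Elwood at 10 (w=40) → Operator P
  Fenton at 14 (w=6) → Operator Q
  Denby at 18 (w=30) → Operator Q
  Calder at 20 (w=350) → Operator Q
Operator P captures 425; Operator Q captures 386.

425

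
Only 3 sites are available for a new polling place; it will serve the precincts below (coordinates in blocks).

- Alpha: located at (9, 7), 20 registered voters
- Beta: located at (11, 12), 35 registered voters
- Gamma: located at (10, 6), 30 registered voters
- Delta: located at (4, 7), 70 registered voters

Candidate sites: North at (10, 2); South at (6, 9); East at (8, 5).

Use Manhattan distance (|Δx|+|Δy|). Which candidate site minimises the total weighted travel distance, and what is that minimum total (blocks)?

South, total 870 blocks

Total weighted distance at each candidate:
  North (10, 2): total = 1395
  South (6, 9): total = 870
  East (8, 5): total = 920
Minimum is at South with total 870 blocks.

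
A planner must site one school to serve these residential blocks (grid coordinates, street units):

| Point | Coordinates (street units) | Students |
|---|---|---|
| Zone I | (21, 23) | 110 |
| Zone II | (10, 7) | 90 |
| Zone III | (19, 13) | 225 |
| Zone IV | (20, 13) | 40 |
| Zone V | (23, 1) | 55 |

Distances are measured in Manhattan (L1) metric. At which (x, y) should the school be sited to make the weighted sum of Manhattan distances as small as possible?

Manhattan distance separates: Σwᵢ(|x−xᵢ|+|y−yᵢ|) = Σwᵢ|x−xᵢ| + Σwᵢ|y−yᵢ|, so x and y are optimised independently as 1-D weighted medians.
Total weight W = 520; half = 260.
x-coordinate, sorted with cumulative weight:
  x=10 (Zone II, w=90) cum 90
  x=19 (Zone III, w=225) cum 315  ← median
  x=20 (Zone IV, w=40) cum 355
  x=21 (Zone I, w=110) cum 465
  x=23 (Zone V, w=55) cum 520
⇒ x* = 19
y-coordinate, sorted with cumulative weight:
  y=1 (Zone V, w=55) cum 55
  y=7 (Zone II, w=90) cum 145
  y=13 (Zone III, w=225) cum 370  ← median
  y=13 (Zone IV, w=40) cum 410
  y=23 (Zone I, w=110) cum 520
⇒ y* = 13

(19, 13)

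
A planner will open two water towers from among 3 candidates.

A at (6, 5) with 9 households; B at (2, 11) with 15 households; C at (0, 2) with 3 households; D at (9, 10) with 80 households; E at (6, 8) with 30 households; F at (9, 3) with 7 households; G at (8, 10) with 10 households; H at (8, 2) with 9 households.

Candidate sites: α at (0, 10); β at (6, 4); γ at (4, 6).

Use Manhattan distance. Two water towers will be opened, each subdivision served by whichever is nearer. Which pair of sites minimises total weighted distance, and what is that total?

Evaluate every pair (each demand assigned to the nearer of the two):
  {α, β}: total = 1062
  {β, γ}: total = 1122
  {α, γ}: total = 1144
Best pair: {α, β} with total 1062.

{α, β}, total 1062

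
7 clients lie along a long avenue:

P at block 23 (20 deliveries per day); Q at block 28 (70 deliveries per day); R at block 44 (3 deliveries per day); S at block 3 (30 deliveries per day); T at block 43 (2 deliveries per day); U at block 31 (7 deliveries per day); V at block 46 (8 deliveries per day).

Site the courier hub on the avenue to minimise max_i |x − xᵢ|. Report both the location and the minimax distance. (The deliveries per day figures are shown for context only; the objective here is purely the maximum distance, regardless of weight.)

The 1-center on a line is the midpoint of the two extreme points: leftmost at 3, rightmost at 46.
Optimal location = (3 + 46)/2 = 24.5; maximum distance = (46 − 3)/2 = 21.5.

location 24.5, max distance 21.5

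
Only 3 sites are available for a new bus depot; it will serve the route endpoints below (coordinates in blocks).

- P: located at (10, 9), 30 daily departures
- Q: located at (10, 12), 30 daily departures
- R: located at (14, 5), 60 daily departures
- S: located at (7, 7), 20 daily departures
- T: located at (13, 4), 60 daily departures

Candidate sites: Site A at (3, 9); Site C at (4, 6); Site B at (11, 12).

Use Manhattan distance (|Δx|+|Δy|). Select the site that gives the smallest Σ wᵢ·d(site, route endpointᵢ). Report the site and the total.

Site B, total 1530 blocks

Total weighted distance at each candidate:
  Site A (3, 9): total = 2430
  Site C (4, 6): total = 2030
  Site B (11, 12): total = 1530
Minimum is at Site B with total 1530 blocks.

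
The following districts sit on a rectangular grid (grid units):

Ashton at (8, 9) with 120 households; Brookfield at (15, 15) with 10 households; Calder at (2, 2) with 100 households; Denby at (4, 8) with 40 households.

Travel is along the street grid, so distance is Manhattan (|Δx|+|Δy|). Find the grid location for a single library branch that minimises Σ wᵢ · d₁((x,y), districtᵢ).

(4, 8)

Manhattan distance separates: Σwᵢ(|x−xᵢ|+|y−yᵢ|) = Σwᵢ|x−xᵢ| + Σwᵢ|y−yᵢ|, so x and y are optimised independently as 1-D weighted medians.
Total weight W = 270; half = 135.
x-coordinate, sorted with cumulative weight:
  x=2 (Calder, w=100) cum 100
  x=4 (Denby, w=40) cum 140  ← median
  x=8 (Ashton, w=120) cum 260
  x=15 (Brookfield, w=10) cum 270
⇒ x* = 4
y-coordinate, sorted with cumulative weight:
  y=2 (Calder, w=100) cum 100
  y=8 (Denby, w=40) cum 140  ← median
  y=9 (Ashton, w=120) cum 260
  y=15 (Brookfield, w=10) cum 270
⇒ y* = 8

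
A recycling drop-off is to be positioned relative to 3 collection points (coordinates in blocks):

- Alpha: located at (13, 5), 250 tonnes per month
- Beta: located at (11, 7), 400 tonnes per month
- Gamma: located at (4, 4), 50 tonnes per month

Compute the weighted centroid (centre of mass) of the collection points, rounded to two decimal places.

(11.21, 6.07)

The minimiser of Σwᵢ‖p−pᵢ‖² is the weighted centroid p* = (Σwᵢpᵢ)/(Σwᵢ).
Σwᵢ = 700.
Σwᵢxᵢ = 250·13 + 400·11 + 50·4 = 7850.
Σwᵢyᵢ = 250·5 + 400·7 + 50·4 = 4250.
x* = 7850/700 = 11.21, y* = 4250/700 = 6.07.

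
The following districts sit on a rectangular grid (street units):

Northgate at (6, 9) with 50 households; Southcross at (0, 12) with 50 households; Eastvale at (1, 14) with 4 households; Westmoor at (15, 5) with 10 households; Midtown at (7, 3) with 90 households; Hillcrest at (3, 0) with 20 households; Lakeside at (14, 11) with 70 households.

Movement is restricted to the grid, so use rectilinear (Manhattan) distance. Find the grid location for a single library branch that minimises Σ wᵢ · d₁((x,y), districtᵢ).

Manhattan distance separates: Σwᵢ(|x−xᵢ|+|y−yᵢ|) = Σwᵢ|x−xᵢ| + Σwᵢ|y−yᵢ|, so x and y are optimised independently as 1-D weighted medians.
Total weight W = 294; half = 147.
x-coordinate, sorted with cumulative weight:
  x=0 (Southcross, w=50) cum 50
  x=1 (Eastvale, w=4) cum 54
  x=3 (Hillcrest, w=20) cum 74
  x=6 (Northgate, w=50) cum 124
  x=7 (Midtown, w=90) cum 214  ← median
  x=14 (Lakeside, w=70) cum 284
  x=15 (Westmoor, w=10) cum 294
⇒ x* = 7
y-coordinate, sorted with cumulative weight:
  y=0 (Hillcrest, w=20) cum 20
  y=3 (Midtown, w=90) cum 110
  y=5 (Westmoor, w=10) cum 120
  y=9 (Northgate, w=50) cum 170  ← median
  y=11 (Lakeside, w=70) cum 240
  y=12 (Southcross, w=50) cum 290
  y=14 (Eastvale, w=4) cum 294
⇒ y* = 9

(7, 9)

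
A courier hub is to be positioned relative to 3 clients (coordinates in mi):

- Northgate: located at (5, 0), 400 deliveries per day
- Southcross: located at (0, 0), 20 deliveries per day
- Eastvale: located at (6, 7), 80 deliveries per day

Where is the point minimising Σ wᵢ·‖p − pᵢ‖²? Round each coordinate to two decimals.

The minimiser of Σwᵢ‖p−pᵢ‖² is the weighted centroid p* = (Σwᵢpᵢ)/(Σwᵢ).
Σwᵢ = 500.
Σwᵢxᵢ = 400·5 + 20·0 + 80·6 = 2480.
Σwᵢyᵢ = 400·0 + 20·0 + 80·7 = 560.
x* = 2480/500 = 4.96, y* = 560/500 = 1.12.

(4.96, 1.12)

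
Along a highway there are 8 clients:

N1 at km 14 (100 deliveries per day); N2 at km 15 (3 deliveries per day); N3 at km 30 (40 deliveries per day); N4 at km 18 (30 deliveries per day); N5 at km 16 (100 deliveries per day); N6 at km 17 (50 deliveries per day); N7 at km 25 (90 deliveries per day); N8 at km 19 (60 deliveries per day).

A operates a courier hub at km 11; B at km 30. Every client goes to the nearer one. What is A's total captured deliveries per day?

The indifferent point is the midpoint (11+30)/2 = 20.5; clients left of it (closer to A at 11) go to A, those right go to B.
  N1 at 14 (w=100) → A
  N2 at 15 (w=3) → A
  N5 at 16 (w=100) → A
  N6 at 17 (w=50) → A
  N4 at 18 (w=30) → A
  N8 at 19 (w=60) → A
  N7 at 25 (w=90) → B
  N3 at 30 (w=40) → B
A captures 343; B captures 130.

343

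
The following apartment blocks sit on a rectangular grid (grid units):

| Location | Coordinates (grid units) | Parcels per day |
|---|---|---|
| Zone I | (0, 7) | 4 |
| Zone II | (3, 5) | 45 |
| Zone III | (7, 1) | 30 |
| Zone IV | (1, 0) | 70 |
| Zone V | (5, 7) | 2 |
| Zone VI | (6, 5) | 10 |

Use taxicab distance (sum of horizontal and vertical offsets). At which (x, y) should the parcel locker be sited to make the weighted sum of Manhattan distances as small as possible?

(3, 1)

Manhattan distance separates: Σwᵢ(|x−xᵢ|+|y−yᵢ|) = Σwᵢ|x−xᵢ| + Σwᵢ|y−yᵢ|, so x and y are optimised independently as 1-D weighted medians.
Total weight W = 161; half = 80.5.
x-coordinate, sorted with cumulative weight:
  x=0 (Zone I, w=4) cum 4
  x=1 (Zone IV, w=70) cum 74
  x=3 (Zone II, w=45) cum 119  ← median
  x=5 (Zone V, w=2) cum 121
  x=6 (Zone VI, w=10) cum 131
  x=7 (Zone III, w=30) cum 161
⇒ x* = 3
y-coordinate, sorted with cumulative weight:
  y=0 (Zone IV, w=70) cum 70
  y=1 (Zone III, w=30) cum 100  ← median
  y=5 (Zone II, w=45) cum 145
  y=5 (Zone VI, w=10) cum 155
  y=7 (Zone I, w=4) cum 159
  y=7 (Zone V, w=2) cum 161
⇒ y* = 1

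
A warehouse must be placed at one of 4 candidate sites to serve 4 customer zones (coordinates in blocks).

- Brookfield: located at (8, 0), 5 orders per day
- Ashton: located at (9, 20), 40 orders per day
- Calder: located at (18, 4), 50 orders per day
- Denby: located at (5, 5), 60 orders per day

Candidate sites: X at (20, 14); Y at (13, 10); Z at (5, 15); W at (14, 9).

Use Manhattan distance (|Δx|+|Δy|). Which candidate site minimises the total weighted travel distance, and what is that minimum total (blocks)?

Total weighted distance at each candidate:
  X (20, 14): total = 2850
  Y (13, 10): total = 1965
  Z (5, 15): total = 2250
  W (14, 9): total = 1945
Minimum is at W with total 1945 blocks.

W, total 1945 blocks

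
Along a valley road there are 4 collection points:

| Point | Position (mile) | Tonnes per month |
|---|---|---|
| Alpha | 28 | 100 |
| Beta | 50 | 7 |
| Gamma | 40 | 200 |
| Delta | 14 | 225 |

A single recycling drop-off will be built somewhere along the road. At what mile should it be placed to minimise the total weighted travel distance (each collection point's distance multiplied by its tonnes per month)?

x = 28

For a sum of weighted absolute distances on a line, the optimum is the weighted median (not the mean). Total weight W = 532; half-weight = 266.
Sort by position and accumulate weight:
  mile 14 (Delta, w=225) → cum 225
  mile 28 (Alpha, w=100) → cum 325  ≥ 266 → median here
  mile 40 (Gamma, w=200) → cum 525
  mile 50 (Beta, w=7) → cum 532
Optimal location: mile 28.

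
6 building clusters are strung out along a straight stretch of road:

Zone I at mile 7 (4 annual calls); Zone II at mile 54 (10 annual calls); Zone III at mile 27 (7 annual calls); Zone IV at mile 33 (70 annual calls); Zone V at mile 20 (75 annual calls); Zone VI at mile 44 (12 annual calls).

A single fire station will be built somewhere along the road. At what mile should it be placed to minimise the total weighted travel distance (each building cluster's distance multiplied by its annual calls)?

For a sum of weighted absolute distances on a line, the optimum is the weighted median (not the mean). Total weight W = 178; half-weight = 89.
Sort by position and accumulate weight:
  mile 7 (Zone I, w=4) → cum 4
  mile 20 (Zone V, w=75) → cum 79
  mile 27 (Zone III, w=7) → cum 86
  mile 33 (Zone IV, w=70) → cum 156  ≥ 89 → median here
  mile 44 (Zone VI, w=12) → cum 168
  mile 54 (Zone II, w=10) → cum 178
Optimal location: mile 33.

x = 33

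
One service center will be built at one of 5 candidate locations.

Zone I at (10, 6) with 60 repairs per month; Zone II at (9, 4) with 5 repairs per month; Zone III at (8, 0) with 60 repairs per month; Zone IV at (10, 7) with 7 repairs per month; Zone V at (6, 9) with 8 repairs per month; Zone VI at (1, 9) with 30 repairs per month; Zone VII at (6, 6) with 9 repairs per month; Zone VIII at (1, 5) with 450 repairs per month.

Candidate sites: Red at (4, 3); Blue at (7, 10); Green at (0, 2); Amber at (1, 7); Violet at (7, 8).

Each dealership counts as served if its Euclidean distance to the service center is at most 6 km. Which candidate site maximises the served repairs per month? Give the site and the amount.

Red, covering 524

Coverage radius r = 6 km; a point is covered iff (Δx)²+(Δy)² ≤ 6² = 36.
  Red (4, 3): covers {Zone II, Zone III, Zone VII, Zone VIII} → 524
  Blue (7, 10): covers {Zone I, Zone IV, Zone V, Zone VII} → 84
  Green (0, 2): covers {Zone VIII} → 450
  Amber (1, 7): covers {Zone V, Zone VI, Zone VII, Zone VIII} → 497
  Violet (7, 8): covers {Zone I, Zone II, Zone IV, Zone V, Zone VII} → 89
Maximum coverage at Red: 524 repairs per month.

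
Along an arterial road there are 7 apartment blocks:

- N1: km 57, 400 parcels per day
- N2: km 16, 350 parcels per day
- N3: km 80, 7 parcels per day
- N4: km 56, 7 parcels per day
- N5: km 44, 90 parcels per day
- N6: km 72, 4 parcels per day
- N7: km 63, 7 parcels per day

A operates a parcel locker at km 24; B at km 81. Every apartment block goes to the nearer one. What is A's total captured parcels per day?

The indifferent point is the midpoint (24+81)/2 = 52.5; apartment blocks left of it (closer to A at 24) go to A, those right go to B.
  N2 at 16 (w=350) → A
  N5 at 44 (w=90) → A
  N4 at 56 (w=7) → B
  N1 at 57 (w=400) → B
  N7 at 63 (w=7) → B
  N6 at 72 (w=4) → B
  N3 at 80 (w=7) → B
A captures 440; B captures 425.

440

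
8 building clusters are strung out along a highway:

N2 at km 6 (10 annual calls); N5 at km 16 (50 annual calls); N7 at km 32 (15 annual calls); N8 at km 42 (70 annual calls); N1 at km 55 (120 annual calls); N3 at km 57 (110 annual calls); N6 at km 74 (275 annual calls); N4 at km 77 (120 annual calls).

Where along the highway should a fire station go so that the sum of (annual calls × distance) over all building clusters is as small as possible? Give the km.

x = 74

For a sum of weighted absolute distances on a line, the optimum is the weighted median (not the mean). Total weight W = 770; half-weight = 385.
Sort by position and accumulate weight:
  km 6 (N2, w=10) → cum 10
  km 16 (N5, w=50) → cum 60
  km 32 (N7, w=15) → cum 75
  km 42 (N8, w=70) → cum 145
  km 55 (N1, w=120) → cum 265
  km 57 (N3, w=110) → cum 375
  km 74 (N6, w=275) → cum 650  ≥ 385 → median here
  km 77 (N4, w=120) → cum 770
Optimal location: km 74.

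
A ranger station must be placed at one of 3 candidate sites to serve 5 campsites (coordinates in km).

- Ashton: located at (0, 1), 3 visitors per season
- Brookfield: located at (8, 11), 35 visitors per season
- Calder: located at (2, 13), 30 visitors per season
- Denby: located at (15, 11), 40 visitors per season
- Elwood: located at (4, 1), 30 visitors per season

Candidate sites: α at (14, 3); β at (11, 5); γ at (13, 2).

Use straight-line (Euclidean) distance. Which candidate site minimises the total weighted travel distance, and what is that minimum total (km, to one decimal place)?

Total weighted distance at each candidate:
  α (14, 3): total = 1489.5
  β (11, 5): total = 1161.5
  γ (13, 2): total = 1506.6
Minimum is at β with total 1161.5 km.

β, total 1161.5 km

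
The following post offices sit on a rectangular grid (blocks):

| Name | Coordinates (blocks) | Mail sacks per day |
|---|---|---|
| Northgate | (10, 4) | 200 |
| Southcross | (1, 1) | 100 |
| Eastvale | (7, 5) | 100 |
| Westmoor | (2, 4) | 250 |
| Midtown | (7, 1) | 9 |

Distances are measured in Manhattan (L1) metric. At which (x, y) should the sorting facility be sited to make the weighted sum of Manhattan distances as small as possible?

(2, 4)

Manhattan distance separates: Σwᵢ(|x−xᵢ|+|y−yᵢ|) = Σwᵢ|x−xᵢ| + Σwᵢ|y−yᵢ|, so x and y are optimised independently as 1-D weighted medians.
Total weight W = 659; half = 329.5.
x-coordinate, sorted with cumulative weight:
  x=1 (Southcross, w=100) cum 100
  x=2 (Westmoor, w=250) cum 350  ← median
  x=7 (Eastvale, w=100) cum 450
  x=7 (Midtown, w=9) cum 459
  x=10 (Northgate, w=200) cum 659
⇒ x* = 2
y-coordinate, sorted with cumulative weight:
  y=1 (Southcross, w=100) cum 100
  y=1 (Midtown, w=9) cum 109
  y=4 (Northgate, w=200) cum 309
  y=4 (Westmoor, w=250) cum 559  ← median
  y=5 (Eastvale, w=100) cum 659
⇒ y* = 4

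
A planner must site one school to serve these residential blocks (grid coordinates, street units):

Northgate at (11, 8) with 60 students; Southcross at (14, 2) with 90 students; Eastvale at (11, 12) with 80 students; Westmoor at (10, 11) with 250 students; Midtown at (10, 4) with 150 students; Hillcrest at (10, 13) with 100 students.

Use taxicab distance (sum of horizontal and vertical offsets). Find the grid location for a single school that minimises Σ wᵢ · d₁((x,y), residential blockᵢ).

(10, 11)

Manhattan distance separates: Σwᵢ(|x−xᵢ|+|y−yᵢ|) = Σwᵢ|x−xᵢ| + Σwᵢ|y−yᵢ|, so x and y are optimised independently as 1-D weighted medians.
Total weight W = 730; half = 365.
x-coordinate, sorted with cumulative weight:
  x=10 (Westmoor, w=250) cum 250
  x=10 (Midtown, w=150) cum 400  ← median
  x=10 (Hillcrest, w=100) cum 500
  x=11 (Northgate, w=60) cum 560
  x=11 (Eastvale, w=80) cum 640
  x=14 (Southcross, w=90) cum 730
⇒ x* = 10
y-coordinate, sorted with cumulative weight:
  y=2 (Southcross, w=90) cum 90
  y=4 (Midtown, w=150) cum 240
  y=8 (Northgate, w=60) cum 300
  y=11 (Westmoor, w=250) cum 550  ← median
  y=12 (Eastvale, w=80) cum 630
  y=13 (Hillcrest, w=100) cum 730
⇒ y* = 11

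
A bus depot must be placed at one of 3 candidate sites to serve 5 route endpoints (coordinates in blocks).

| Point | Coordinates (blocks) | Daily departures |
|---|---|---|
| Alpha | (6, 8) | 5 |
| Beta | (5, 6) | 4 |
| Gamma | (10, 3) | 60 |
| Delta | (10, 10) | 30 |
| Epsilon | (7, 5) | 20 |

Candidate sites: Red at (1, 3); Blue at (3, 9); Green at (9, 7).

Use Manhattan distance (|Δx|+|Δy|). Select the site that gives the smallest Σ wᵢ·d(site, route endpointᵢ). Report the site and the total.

Green, total 540 blocks

Total weighted distance at each candidate:
  Red (1, 3): total = 1258
  Blue (3, 9): total = 1220
  Green (9, 7): total = 540
Minimum is at Green with total 540 blocks.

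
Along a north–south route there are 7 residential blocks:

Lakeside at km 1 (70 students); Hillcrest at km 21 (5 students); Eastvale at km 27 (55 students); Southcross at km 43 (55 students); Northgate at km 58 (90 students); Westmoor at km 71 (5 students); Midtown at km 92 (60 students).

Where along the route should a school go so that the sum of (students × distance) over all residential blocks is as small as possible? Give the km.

For a sum of weighted absolute distances on a line, the optimum is the weighted median (not the mean). Total weight W = 340; half-weight = 170.
Sort by position and accumulate weight:
  km 1 (Lakeside, w=70) → cum 70
  km 21 (Hillcrest, w=5) → cum 75
  km 27 (Eastvale, w=55) → cum 130
  km 43 (Southcross, w=55) → cum 185  ≥ 170 → median here
  km 58 (Northgate, w=90) → cum 275
  km 71 (Westmoor, w=5) → cum 280
  km 92 (Midtown, w=60) → cum 340
Optimal location: km 43.

x = 43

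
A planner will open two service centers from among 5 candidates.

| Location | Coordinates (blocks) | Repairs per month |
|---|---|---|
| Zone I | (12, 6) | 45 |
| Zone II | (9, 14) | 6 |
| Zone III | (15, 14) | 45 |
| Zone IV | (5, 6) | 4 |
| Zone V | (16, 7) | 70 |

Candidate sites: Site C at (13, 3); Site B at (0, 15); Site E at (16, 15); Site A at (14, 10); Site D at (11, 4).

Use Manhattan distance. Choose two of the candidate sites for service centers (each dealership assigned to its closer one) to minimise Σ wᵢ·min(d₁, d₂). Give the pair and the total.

{Site A, Site D}, total 796

Evaluate every pair (each demand assigned to the nearer of the two):
  {Site A, Site D}: total = 796
  {Site E, Site A}: total = 810
  {Site C, Site E}: total = 852
  {Site C, Site A}: total = 853
  {Site E, Site D}: total = 865
  {Site B, Site A}: total = 951
  {Site C, Site D}: total = 1314
  {Site B, Site E}: total = 1339
  {Site C, Site B}: total = 1359
  {Site B, Site D}: total = 1417
Best pair: {Site A, Site D} with total 796.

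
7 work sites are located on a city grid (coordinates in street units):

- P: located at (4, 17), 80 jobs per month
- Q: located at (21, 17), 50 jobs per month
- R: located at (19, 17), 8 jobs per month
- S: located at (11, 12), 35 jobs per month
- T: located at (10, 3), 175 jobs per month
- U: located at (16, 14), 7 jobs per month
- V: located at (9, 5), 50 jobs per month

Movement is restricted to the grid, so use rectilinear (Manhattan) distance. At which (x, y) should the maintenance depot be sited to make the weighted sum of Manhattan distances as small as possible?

Manhattan distance separates: Σwᵢ(|x−xᵢ|+|y−yᵢ|) = Σwᵢ|x−xᵢ| + Σwᵢ|y−yᵢ|, so x and y are optimised independently as 1-D weighted medians.
Total weight W = 405; half = 202.5.
x-coordinate, sorted with cumulative weight:
  x=4 (P, w=80) cum 80
  x=9 (V, w=50) cum 130
  x=10 (T, w=175) cum 305  ← median
  x=11 (S, w=35) cum 340
  x=16 (U, w=7) cum 347
  x=19 (R, w=8) cum 355
  x=21 (Q, w=50) cum 405
⇒ x* = 10
y-coordinate, sorted with cumulative weight:
  y=3 (T, w=175) cum 175
  y=5 (V, w=50) cum 225  ← median
  y=12 (S, w=35) cum 260
  y=14 (U, w=7) cum 267
  y=17 (P, w=80) cum 347
  y=17 (Q, w=50) cum 397
  y=17 (R, w=8) cum 405
⇒ y* = 5

(10, 5)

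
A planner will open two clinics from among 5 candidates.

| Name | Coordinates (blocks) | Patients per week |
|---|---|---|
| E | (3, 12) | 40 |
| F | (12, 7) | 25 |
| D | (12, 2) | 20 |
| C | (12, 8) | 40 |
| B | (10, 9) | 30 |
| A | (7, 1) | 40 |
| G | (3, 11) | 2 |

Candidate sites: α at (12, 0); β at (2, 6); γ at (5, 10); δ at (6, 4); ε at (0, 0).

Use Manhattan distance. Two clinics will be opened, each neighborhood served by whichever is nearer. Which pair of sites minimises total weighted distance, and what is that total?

Evaluate every pair (each demand assigned to the nearer of the two):
  {α, γ}: total = 1121
  {γ, δ}: total = 1251
  {α, β}: total = 1397
  {α, δ}: total = 1425
  {β, δ}: total = 1507
  {γ, ε}: total = 1556
  {β, γ}: total = 1636
  {δ, ε}: total = 1675
  {α, ε}: total = 1733
  {β, ε}: total = 1977
Best pair: {α, γ} with total 1121.

{α, γ}, total 1121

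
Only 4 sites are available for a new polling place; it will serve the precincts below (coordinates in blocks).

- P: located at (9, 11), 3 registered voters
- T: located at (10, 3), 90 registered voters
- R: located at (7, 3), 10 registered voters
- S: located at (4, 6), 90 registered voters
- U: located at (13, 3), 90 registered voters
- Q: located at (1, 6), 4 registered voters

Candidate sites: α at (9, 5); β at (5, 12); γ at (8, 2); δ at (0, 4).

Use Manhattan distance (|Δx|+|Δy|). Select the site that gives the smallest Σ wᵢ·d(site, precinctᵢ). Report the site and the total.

Total weighted distance at each candidate:
  α (9, 5): total = 1444
  β (5, 12): total = 3585
  γ (8, 2): total = 1624
  δ (0, 4): total = 2930
Minimum is at α with total 1444 blocks.

α, total 1444 blocks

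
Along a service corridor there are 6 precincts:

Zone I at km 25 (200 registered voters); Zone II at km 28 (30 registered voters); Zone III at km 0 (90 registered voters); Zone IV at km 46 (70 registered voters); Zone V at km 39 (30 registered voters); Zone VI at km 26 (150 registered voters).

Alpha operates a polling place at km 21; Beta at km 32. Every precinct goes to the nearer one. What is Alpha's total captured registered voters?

The indifferent point is the midpoint (21+32)/2 = 26.5; precincts left of it (closer to Alpha at 21) go to Alpha, those right go to Beta.
  Zone III at 0 (w=90) → Alpha
  Zone I at 25 (w=200) → Alpha
  Zone VI at 26 (w=150) → Alpha
  Zone II at 28 (w=30) → Beta
  Zone V at 39 (w=30) → Beta
  Zone IV at 46 (w=70) → Beta
Alpha captures 440; Beta captures 130.

440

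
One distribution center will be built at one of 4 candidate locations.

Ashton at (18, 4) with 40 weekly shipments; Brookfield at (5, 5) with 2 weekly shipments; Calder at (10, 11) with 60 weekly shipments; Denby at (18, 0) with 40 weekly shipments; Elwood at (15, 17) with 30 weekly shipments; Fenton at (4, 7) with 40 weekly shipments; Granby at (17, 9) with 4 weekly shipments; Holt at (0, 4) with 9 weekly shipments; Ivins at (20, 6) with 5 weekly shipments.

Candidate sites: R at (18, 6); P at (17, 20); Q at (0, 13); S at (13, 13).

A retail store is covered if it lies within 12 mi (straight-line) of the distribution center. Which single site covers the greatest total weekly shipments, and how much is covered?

S, covering 181

Coverage radius r = 12 mi; a point is covered iff (Δx)²+(Δy)² ≤ 12² = 144.
  R (18, 6): covers {Ashton, Calder, Denby, Elwood, Granby, Ivins} → 179
  P (17, 20): covers {Calder, Elwood, Granby} → 94
  Q (0, 13): covers {Brookfield, Calder, Fenton, Holt} → 111
  S (13, 13): covers {Ashton, Brookfield, Calder, Elwood, Fenton, Granby, Ivins} → 181
Maximum coverage at S: 181 weekly shipments.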